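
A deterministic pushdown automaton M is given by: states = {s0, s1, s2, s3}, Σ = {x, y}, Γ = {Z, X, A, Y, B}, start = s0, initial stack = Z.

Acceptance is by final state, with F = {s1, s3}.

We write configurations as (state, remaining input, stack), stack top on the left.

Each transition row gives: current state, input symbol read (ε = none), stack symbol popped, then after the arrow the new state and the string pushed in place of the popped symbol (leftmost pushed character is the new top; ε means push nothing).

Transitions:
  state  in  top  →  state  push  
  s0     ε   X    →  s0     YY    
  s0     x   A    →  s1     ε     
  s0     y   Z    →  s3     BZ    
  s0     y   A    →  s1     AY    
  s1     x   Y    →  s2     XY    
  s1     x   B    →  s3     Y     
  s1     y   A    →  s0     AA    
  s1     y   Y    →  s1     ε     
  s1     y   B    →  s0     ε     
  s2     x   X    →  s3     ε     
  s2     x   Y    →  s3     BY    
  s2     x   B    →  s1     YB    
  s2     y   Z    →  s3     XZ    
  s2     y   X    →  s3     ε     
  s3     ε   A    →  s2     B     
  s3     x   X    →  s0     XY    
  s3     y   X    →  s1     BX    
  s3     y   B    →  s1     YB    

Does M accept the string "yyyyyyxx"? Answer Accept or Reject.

(s0, yyyyyyxx, Z) ⊢ (s3, yyyyyxx, BZ) ⊢ (s1, yyyyxx, YBZ) ⊢ (s1, yyyxx, BZ) ⊢ (s0, yyxx, Z) ⊢ (s3, yxx, BZ) ⊢ (s1, xx, YBZ) ⊢ (s2, x, XYBZ) ⊢ (s3, ε, YBZ)
All input consumed; state s3 ∈ F.

Accept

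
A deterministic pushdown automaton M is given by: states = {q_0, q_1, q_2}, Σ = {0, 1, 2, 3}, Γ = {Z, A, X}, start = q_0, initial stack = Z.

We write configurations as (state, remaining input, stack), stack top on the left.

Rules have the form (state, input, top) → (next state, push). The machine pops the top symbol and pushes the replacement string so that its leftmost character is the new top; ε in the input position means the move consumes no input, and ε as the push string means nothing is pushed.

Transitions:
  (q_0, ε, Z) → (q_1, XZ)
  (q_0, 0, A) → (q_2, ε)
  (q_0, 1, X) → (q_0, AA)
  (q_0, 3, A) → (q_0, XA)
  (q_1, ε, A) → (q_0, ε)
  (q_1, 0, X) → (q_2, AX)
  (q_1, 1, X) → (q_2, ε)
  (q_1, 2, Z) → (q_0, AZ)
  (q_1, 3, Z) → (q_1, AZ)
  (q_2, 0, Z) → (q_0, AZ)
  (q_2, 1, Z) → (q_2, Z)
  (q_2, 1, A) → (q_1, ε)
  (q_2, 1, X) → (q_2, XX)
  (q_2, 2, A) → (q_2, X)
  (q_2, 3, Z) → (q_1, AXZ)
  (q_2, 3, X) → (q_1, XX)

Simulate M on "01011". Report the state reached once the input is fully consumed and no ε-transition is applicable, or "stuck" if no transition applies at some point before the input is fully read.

(q_0, 01011, Z)
  ε-move, top Z: go to q_1, push XZ → (q_1, 01011, XZ)
  read 0, top X: go to q_2, push AX → (q_2, 1011, AXZ)
  read 1, top A: go to q_1, push ε → (q_1, 011, XZ)
  read 0, top X: go to q_2, push AX → (q_2, 11, AXZ)
  read 1, top A: go to q_1, push ε → (q_1, 1, XZ)
  read 1, top X: go to q_2, push ε → (q_2, ε, Z)
All input consumed; M is in state q_2.

q_2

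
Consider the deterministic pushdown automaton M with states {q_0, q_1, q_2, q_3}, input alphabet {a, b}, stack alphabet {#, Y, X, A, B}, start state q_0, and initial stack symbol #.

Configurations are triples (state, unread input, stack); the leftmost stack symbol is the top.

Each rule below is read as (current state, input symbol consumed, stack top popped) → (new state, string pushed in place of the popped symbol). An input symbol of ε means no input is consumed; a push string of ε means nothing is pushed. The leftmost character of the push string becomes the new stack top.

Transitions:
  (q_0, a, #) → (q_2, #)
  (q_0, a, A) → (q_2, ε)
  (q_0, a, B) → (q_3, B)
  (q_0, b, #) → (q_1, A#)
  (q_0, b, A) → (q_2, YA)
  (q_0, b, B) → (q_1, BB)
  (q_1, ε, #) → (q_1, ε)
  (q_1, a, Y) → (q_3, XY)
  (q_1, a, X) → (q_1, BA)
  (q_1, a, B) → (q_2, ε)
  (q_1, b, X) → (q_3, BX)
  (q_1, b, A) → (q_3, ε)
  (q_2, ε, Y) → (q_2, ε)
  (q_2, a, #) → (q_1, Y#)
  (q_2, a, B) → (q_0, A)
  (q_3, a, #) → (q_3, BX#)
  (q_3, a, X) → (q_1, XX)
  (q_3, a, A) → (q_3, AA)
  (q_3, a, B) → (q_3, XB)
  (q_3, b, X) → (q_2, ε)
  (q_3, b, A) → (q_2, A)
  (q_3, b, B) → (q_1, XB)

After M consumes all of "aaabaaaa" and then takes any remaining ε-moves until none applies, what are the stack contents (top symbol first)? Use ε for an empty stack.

BAXY#

(q_0, aaabaaaa, #)
  read a, top #: go to q_2, push # → (q_2, aabaaaa, #)
  read a, top #: go to q_1, push Y# → (q_1, abaaaa, Y#)
  read a, top Y: go to q_3, push XY → (q_3, baaaa, XY#)
  read b, top X: go to q_2, push ε → (q_2, aaaa, Y#)
  ε-move, top Y: go to q_2, push ε → (q_2, aaaa, #)
  read a, top #: go to q_1, push Y# → (q_1, aaa, Y#)
  read a, top Y: go to q_3, push XY → (q_3, aa, XY#)
  read a, top X: go to q_1, push XX → (q_1, a, XXY#)
  read a, top X: go to q_1, push BA → (q_1, ε, BAXY#)
All input consumed in state q_1 with stack BAXY#.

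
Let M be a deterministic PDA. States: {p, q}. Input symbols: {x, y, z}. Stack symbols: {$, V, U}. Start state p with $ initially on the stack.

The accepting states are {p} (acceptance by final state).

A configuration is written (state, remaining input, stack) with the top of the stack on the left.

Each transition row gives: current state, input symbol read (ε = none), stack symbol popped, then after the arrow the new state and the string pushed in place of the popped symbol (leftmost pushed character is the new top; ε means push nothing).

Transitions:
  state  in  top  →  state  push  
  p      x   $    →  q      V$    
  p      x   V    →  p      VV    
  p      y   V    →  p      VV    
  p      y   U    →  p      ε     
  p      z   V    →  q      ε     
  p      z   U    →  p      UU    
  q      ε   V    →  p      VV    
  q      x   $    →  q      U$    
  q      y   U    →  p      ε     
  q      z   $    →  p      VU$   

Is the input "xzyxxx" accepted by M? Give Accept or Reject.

(p, xzyxxx, $) ⊢ (q, zyxxx, V$) ⊢ (p, zyxxx, VV$) ⊢ (q, yxxx, V$) ⊢ (p, yxxx, VV$) ⊢ (p, xxx, VVV$) ⊢ (p, xx, VVVV$) ⊢ (p, x, VVVVV$) ⊢ (p, ε, VVVVVV$)
All input consumed; state p ∈ F.

Accept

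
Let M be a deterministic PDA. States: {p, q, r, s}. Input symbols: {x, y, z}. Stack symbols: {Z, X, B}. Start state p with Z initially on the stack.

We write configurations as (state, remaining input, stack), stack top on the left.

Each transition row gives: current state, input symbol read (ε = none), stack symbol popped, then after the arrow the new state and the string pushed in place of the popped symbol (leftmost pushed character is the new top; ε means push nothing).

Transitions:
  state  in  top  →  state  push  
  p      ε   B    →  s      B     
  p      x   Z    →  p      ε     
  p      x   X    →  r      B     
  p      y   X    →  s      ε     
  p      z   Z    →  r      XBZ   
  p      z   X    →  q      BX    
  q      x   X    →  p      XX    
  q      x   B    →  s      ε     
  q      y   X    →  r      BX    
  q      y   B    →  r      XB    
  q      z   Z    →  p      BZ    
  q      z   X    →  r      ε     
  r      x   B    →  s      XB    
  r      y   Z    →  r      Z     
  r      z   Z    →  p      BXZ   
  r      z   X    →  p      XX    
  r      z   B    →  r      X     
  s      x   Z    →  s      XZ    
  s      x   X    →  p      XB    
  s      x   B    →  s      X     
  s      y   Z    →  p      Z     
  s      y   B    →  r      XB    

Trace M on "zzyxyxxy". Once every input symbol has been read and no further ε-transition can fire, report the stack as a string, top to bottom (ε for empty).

(p, zzyxyxxy, Z)
  read z, top Z: go to r, push XBZ → (r, zyxyxxy, XBZ)
  read z, top X: go to p, push XX → (p, yxyxxy, XXBZ)
  read y, top X: go to s, push ε → (s, xyxxy, XBZ)
  read x, top X: go to p, push XB → (p, yxxy, XBBZ)
  read y, top X: go to s, push ε → (s, xxy, BBZ)
  read x, top B: go to s, push X → (s, xy, XBZ)
  read x, top X: go to p, push XB → (p, y, XBBZ)
  read y, top X: go to s, push ε → (s, ε, BBZ)
All input consumed in state s with stack BBZ.

BBZ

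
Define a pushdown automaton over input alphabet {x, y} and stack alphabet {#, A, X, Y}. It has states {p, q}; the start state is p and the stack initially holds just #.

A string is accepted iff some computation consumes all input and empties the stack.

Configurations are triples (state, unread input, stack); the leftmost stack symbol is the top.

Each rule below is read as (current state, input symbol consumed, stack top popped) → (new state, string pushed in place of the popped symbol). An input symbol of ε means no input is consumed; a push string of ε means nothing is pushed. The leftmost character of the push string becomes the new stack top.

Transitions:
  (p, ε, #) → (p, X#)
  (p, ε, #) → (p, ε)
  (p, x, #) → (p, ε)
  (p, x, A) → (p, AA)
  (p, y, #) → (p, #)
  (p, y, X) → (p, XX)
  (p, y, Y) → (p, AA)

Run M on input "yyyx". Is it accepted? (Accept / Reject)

Accept

One accepting computation: (p, yyyx, #) ⊢ (p, yyx, #) ⊢ (p, yx, #) ⊢ (p, x, #) ⊢ (p, ε, ε)
All input consumed and the stack is empty.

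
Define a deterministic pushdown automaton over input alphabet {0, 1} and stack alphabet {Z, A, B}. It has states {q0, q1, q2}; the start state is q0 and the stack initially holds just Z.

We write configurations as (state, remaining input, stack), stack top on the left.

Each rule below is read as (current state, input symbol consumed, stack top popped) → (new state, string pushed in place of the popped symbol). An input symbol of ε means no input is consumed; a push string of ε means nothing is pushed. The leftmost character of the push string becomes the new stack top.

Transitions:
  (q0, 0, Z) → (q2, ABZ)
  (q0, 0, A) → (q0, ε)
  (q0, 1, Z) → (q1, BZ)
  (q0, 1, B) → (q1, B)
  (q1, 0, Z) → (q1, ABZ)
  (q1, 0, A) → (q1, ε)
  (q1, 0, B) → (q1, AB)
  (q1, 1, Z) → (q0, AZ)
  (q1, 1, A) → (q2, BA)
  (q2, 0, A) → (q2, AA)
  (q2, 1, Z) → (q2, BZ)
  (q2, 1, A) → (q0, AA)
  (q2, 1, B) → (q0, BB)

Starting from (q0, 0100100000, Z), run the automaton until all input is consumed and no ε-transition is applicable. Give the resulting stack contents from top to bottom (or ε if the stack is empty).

(q0, 0100100000, Z)
  read 0, top Z: go to q2, push ABZ → (q2, 100100000, ABZ)
  read 1, top A: go to q0, push AA → (q0, 00100000, AABZ)
  read 0, top A: go to q0, push ε → (q0, 0100000, ABZ)
  read 0, top A: go to q0, push ε → (q0, 100000, BZ)
  read 1, top B: go to q1, push B → (q1, 00000, BZ)
  read 0, top B: go to q1, push AB → (q1, 0000, ABZ)
  read 0, top A: go to q1, push ε → (q1, 000, BZ)
  read 0, top B: go to q1, push AB → (q1, 00, ABZ)
  read 0, top A: go to q1, push ε → (q1, 0, BZ)
  read 0, top B: go to q1, push AB → (q1, ε, ABZ)
All input consumed in state q1 with stack ABZ.

ABZ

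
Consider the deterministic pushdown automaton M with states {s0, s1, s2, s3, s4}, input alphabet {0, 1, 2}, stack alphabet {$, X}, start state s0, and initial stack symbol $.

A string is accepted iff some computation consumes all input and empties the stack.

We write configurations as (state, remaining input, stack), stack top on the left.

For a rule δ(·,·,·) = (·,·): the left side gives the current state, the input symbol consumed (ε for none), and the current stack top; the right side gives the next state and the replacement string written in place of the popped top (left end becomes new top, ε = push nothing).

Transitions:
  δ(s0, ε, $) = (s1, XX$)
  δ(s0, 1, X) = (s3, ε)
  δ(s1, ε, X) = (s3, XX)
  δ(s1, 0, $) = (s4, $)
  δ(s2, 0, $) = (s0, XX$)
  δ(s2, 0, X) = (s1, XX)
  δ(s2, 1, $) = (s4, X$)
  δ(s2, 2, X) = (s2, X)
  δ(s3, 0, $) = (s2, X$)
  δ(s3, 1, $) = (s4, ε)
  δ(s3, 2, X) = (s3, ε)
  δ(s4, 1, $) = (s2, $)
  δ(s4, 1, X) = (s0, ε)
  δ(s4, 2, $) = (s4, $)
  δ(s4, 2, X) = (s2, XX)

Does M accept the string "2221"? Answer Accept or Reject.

(s0, 2221, $) ⊢ (s1, 2221, XX$) ⊢ (s3, 2221, XXX$) ⊢ (s3, 221, XX$) ⊢ (s3, 21, X$) ⊢ (s3, 1, $) ⊢ (s4, ε, ε)
All input consumed and the stack is empty.

Accept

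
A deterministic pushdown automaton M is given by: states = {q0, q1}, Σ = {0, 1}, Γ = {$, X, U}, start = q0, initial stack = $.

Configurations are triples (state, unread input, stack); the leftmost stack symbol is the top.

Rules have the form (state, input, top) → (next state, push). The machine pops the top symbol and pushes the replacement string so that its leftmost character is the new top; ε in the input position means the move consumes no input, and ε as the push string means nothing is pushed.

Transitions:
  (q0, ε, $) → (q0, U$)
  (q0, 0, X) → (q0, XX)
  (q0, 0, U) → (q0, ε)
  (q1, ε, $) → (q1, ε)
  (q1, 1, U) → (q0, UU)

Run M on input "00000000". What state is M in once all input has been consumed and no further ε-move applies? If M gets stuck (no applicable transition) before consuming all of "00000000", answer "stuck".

q0

(q0, 00000000, $)
  ε-move, top $: go to q0, push U$ → (q0, 00000000, U$)
  read 0, top U: go to q0, push ε → (q0, 0000000, $)
  ε-move, top $: go to q0, push U$ → (q0, 0000000, U$)
  read 0, top U: go to q0, push ε → (q0, 000000, $)
  ε-move, top $: go to q0, push U$ → (q0, 000000, U$)
  read 0, top U: go to q0, push ε → (q0, 00000, $)
  ε-move, top $: go to q0, push U$ → (q0, 00000, U$)
  read 0, top U: go to q0, push ε → (q0, 0000, $)
  ε-move, top $: go to q0, push U$ → (q0, 0000, U$)
  read 0, top U: go to q0, push ε → (q0, 000, $)
  ε-move, top $: go to q0, push U$ → (q0, 000, U$)
  read 0, top U: go to q0, push ε → (q0, 00, $)
  ε-move, top $: go to q0, push U$ → (q0, 00, U$)
  read 0, top U: go to q0, push ε → (q0, 0, $)
  ε-move, top $: go to q0, push U$ → (q0, 0, U$)
  read 0, top U: go to q0, push ε → (q0, ε, $)
  ε-move, top $: go to q0, push U$ → (q0, ε, U$)
All input consumed; M is in state q0.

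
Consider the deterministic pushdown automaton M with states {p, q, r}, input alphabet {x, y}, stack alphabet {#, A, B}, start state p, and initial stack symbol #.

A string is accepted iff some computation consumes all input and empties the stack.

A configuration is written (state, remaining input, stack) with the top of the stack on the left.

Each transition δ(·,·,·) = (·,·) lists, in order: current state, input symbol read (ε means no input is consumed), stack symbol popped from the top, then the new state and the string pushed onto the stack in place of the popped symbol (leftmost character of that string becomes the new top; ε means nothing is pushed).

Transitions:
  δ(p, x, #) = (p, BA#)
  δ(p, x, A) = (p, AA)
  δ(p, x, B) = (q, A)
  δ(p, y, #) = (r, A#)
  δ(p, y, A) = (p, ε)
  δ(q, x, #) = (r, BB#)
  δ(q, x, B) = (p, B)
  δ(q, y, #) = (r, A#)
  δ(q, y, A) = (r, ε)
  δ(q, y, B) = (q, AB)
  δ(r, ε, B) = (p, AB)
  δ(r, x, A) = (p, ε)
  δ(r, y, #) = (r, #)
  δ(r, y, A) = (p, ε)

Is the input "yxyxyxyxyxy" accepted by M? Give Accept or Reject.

Reject

(p, yxyxyxyxyxy, #)
  read y, top #: go to r, push A# → (r, xyxyxyxyxy, A#)
  read x, top A: go to p, push ε → (p, yxyxyxyxy, #)
  read y, top #: go to r, push A# → (r, xyxyxyxy, A#)
  read x, top A: go to p, push ε → (p, yxyxyxy, #)
  read y, top #: go to r, push A# → (r, xyxyxy, A#)
  read x, top A: go to p, push ε → (p, yxyxy, #)
  read y, top #: go to r, push A# → (r, xyxy, A#)
  read x, top A: go to p, push ε → (p, yxy, #)
  read y, top #: go to r, push A# → (r, xy, A#)
  read x, top A: go to p, push ε → (p, y, #)
  read y, top #: go to r, push A# → (r, ε, A#)
All input consumed; stack is A#, not empty, and no further ε-move applies.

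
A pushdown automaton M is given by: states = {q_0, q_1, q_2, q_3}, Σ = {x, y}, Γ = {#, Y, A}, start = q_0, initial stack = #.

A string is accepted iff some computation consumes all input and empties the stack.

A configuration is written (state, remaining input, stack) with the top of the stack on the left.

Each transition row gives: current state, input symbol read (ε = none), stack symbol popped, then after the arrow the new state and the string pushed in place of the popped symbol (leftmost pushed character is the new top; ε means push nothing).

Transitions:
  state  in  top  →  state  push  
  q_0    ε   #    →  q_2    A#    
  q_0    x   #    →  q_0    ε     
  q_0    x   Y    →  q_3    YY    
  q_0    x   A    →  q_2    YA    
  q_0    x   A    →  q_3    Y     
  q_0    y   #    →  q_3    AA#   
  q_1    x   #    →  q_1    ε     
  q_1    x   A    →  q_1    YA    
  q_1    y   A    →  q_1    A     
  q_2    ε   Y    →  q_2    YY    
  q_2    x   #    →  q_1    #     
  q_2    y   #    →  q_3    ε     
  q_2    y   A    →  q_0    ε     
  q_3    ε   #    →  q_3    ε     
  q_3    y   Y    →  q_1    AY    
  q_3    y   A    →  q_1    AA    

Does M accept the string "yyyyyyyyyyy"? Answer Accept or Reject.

No computation consumes all input and empties the stack.

Reject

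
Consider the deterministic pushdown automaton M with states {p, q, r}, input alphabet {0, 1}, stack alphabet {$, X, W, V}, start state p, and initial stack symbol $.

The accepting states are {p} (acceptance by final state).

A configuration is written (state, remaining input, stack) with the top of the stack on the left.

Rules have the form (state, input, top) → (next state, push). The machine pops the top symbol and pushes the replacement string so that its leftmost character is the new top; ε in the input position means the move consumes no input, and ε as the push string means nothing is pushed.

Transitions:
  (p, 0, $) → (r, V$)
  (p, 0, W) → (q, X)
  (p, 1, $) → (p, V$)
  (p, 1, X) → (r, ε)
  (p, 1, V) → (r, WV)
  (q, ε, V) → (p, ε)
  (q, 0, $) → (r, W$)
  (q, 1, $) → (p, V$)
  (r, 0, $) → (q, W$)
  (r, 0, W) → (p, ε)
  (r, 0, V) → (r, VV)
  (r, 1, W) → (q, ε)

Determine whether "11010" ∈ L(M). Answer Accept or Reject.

(p, 11010, $)
  read 1, top $: go to p, push V$ → (p, 1010, V$)
  read 1, top V: go to r, push WV → (r, 010, WV$)
  read 0, top W: go to p, push ε → (p, 10, V$)
  read 1, top V: go to r, push WV → (r, 0, WV$)
  read 0, top W: go to p, push ε → (p, ε, V$)
All input consumed; state p ∈ F.

Accept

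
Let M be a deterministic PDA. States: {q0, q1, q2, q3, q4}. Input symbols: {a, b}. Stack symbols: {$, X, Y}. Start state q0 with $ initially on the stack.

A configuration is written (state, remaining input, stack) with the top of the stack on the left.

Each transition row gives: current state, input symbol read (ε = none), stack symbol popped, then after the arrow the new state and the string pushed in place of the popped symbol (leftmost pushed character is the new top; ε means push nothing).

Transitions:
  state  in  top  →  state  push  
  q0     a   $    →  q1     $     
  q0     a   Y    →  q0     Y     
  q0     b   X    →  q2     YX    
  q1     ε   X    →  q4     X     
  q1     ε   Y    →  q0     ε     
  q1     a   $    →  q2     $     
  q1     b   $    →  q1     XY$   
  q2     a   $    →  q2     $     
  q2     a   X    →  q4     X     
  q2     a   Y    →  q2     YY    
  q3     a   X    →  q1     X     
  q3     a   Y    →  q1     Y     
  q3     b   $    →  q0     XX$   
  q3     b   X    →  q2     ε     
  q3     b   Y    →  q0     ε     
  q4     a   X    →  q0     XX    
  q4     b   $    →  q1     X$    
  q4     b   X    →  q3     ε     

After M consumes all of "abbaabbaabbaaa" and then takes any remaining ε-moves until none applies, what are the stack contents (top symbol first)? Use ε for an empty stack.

$

(q0, abbaabbaabbaaa, $)
  read a, top $: go to q1, push $ → (q1, bbaabbaabbaaa, $)
  read b, top $: go to q1, push XY$ → (q1, baabbaabbaaa, XY$)
  ε-move, top X: go to q4, push X → (q4, baabbaabbaaa, XY$)
  read b, top X: go to q3, push ε → (q3, aabbaabbaaa, Y$)
  read a, top Y: go to q1, push Y → (q1, abbaabbaaa, Y$)
  ε-move, top Y: go to q0, push ε → (q0, abbaabbaaa, $)
  read a, top $: go to q1, push $ → (q1, bbaabbaaa, $)
  read b, top $: go to q1, push XY$ → (q1, baabbaaa, XY$)
  ε-move, top X: go to q4, push X → (q4, baabbaaa, XY$)
  read b, top X: go to q3, push ε → (q3, aabbaaa, Y$)
  read a, top Y: go to q1, push Y → (q1, abbaaa, Y$)
  ε-move, top Y: go to q0, push ε → (q0, abbaaa, $)
  read a, top $: go to q1, push $ → (q1, bbaaa, $)
  read b, top $: go to q1, push XY$ → (q1, baaa, XY$)
  ε-move, top X: go to q4, push X → (q4, baaa, XY$)
  read b, top X: go to q3, push ε → (q3, aaa, Y$)
  read a, top Y: go to q1, push Y → (q1, aa, Y$)
  ε-move, top Y: go to q0, push ε → (q0, aa, $)
  read a, top $: go to q1, push $ → (q1, a, $)
  read a, top $: go to q2, push $ → (q2, ε, $)
All input consumed in state q2 with stack $.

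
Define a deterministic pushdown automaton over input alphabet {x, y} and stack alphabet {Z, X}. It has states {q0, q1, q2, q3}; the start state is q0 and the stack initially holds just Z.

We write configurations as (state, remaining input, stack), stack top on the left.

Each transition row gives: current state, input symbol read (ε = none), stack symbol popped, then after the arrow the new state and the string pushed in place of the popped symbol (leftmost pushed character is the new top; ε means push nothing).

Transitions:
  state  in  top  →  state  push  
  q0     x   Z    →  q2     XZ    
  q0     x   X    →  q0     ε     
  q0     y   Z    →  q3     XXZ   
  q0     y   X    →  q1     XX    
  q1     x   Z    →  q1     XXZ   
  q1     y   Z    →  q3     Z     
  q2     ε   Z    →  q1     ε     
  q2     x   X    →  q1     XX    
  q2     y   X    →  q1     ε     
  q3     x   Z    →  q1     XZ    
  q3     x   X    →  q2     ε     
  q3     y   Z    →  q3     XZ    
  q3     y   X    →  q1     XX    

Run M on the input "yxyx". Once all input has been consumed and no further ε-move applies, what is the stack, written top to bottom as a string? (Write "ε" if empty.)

XXZ

(q0, yxyx, Z)
  read y, top Z: go to q3, push XXZ → (q3, xyx, XXZ)
  read x, top X: go to q2, push ε → (q2, yx, XZ)
  read y, top X: go to q1, push ε → (q1, x, Z)
  read x, top Z: go to q1, push XXZ → (q1, ε, XXZ)
All input consumed in state q1 with stack XXZ.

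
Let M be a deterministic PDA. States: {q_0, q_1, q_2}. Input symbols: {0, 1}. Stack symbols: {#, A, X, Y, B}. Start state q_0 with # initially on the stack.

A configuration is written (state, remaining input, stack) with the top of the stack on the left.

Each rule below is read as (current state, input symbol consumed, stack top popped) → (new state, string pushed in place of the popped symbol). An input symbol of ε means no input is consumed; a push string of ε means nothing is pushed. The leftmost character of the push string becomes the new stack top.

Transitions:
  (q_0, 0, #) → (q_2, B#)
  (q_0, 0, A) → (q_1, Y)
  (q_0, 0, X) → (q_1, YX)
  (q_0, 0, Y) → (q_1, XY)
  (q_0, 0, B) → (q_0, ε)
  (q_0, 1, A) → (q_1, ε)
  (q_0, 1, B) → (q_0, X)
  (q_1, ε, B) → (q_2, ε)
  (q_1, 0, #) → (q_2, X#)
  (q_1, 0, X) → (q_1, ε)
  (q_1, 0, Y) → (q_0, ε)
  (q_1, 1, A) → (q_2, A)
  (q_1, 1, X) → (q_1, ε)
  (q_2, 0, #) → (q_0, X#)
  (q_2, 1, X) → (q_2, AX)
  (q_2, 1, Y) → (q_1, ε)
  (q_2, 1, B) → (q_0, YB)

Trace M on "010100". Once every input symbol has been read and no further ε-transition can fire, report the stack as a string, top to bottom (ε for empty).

#

(q_0, 010100, #)
  read 0, top #: go to q_2, push B# → (q_2, 10100, B#)
  read 1, top B: go to q_0, push YB → (q_0, 0100, YB#)
  read 0, top Y: go to q_1, push XY → (q_1, 100, XYB#)
  read 1, top X: go to q_1, push ε → (q_1, 00, YB#)
  read 0, top Y: go to q_0, push ε → (q_0, 0, B#)
  read 0, top B: go to q_0, push ε → (q_0, ε, #)
All input consumed in state q_0 with stack #.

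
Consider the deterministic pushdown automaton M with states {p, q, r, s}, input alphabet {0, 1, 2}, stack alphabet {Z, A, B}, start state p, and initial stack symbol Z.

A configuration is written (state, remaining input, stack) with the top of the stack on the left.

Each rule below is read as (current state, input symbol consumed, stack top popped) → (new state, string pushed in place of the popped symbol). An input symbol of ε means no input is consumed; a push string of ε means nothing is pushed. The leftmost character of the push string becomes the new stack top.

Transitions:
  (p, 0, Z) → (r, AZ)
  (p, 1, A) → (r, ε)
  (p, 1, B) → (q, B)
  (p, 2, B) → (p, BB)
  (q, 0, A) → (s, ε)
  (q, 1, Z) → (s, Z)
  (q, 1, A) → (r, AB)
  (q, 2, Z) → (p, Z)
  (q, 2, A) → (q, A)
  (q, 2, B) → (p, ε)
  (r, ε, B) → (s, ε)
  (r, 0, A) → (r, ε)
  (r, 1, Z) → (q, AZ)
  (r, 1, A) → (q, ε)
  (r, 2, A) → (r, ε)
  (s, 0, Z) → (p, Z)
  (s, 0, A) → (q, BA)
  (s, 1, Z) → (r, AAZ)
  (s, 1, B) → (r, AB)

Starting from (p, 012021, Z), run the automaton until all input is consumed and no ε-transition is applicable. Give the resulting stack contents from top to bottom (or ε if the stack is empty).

(p, 012021, Z) ⊢ (r, 12021, AZ) ⊢ (q, 2021, Z) ⊢ (p, 021, Z) ⊢ (r, 21, AZ) ⊢ (r, 1, Z) ⊢ (q, ε, AZ)
All input consumed in state q with stack AZ.

AZ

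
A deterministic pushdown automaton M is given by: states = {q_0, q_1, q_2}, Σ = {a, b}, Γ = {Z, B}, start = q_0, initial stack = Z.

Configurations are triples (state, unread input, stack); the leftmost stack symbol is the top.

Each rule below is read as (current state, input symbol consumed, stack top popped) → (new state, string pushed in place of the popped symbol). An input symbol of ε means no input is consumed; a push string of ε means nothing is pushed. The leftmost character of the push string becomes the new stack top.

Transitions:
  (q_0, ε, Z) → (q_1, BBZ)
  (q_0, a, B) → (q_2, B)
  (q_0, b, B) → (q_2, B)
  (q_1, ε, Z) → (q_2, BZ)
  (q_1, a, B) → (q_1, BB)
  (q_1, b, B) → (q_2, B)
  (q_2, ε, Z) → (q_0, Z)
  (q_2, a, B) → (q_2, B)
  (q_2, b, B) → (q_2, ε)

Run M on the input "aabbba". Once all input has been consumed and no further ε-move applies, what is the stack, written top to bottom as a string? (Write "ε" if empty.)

(q_0, aabbba, Z)
  ε-move, top Z: go to q_1, push BBZ → (q_1, aabbba, BBZ)
  read a, top B: go to q_1, push BB → (q_1, abbba, BBBZ)
  read a, top B: go to q_1, push BB → (q_1, bbba, BBBBZ)
  read b, top B: go to q_2, push B → (q_2, bba, BBBBZ)
  read b, top B: go to q_2, push ε → (q_2, ba, BBBZ)
  read b, top B: go to q_2, push ε → (q_2, a, BBZ)
  read a, top B: go to q_2, push B → (q_2, ε, BBZ)
All input consumed in state q_2 with stack BBZ.

BBZ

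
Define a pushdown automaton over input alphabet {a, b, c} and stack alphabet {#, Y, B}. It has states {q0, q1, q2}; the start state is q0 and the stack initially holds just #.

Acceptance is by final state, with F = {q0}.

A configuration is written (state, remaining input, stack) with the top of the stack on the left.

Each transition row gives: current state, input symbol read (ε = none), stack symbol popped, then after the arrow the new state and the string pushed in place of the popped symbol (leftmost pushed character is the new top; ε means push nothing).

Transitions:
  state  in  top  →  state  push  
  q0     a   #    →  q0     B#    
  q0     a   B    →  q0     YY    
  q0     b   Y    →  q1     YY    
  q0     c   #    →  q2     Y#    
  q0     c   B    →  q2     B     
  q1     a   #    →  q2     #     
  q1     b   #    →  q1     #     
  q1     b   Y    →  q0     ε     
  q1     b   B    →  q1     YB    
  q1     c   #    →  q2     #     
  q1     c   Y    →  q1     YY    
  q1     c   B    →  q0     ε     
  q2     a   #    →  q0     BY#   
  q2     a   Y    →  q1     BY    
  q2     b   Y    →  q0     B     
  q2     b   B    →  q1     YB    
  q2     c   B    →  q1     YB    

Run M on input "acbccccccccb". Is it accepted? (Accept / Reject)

One accepting computation: (q0, acbccccccccb, #) ⊢ (q0, cbccccccccb, B#) ⊢ (q2, bccccccccb, B#) ⊢ (q1, ccccccccb, YB#) ⊢ (q1, cccccccb, YYB#) ⊢ (q1, ccccccb, YYYB#) ⊢ (q1, cccccb, YYYYB#) ⊢ (q1, ccccb, YYYYYB#) ⊢ (q1, cccb, YYYYYYB#) ⊢ (q1, ccb, YYYYYYYB#) ⊢ (q1, cb, YYYYYYYYB#) ⊢ (q1, b, YYYYYYYYYB#) ⊢ (q0, ε, YYYYYYYYB#)
All input consumed and state q0 ∈ F.

Accept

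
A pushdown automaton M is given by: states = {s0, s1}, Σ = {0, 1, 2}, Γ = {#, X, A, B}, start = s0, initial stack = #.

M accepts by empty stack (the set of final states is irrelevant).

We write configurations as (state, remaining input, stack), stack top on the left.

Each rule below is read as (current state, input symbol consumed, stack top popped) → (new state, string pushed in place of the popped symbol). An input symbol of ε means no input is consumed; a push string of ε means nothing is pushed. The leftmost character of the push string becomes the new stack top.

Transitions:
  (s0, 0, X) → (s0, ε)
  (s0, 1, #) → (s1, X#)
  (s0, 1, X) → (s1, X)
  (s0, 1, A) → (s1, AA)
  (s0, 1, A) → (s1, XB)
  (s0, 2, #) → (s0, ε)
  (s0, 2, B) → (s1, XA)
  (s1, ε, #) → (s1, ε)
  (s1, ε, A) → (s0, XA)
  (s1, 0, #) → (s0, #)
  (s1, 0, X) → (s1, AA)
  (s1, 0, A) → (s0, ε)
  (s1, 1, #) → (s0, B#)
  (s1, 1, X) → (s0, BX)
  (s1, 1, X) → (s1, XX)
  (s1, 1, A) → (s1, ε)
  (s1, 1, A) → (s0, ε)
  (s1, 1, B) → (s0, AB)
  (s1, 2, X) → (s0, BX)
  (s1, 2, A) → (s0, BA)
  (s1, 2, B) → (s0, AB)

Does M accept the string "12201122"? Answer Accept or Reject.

No computation consumes all input and empties the stack.

Reject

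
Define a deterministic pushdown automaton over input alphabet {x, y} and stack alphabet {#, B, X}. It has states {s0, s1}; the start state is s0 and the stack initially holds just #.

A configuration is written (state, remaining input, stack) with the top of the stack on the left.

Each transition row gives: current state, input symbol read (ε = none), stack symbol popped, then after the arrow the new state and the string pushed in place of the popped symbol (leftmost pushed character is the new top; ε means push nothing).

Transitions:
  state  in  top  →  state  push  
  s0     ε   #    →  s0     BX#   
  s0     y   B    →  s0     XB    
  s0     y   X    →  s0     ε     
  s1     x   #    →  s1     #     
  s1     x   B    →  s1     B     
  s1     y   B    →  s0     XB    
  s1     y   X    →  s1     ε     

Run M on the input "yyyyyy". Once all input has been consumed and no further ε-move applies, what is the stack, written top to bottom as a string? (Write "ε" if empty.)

BX#

(s0, yyyyyy, #)
  ε-move, top #: go to s0, push BX# → (s0, yyyyyy, BX#)
  read y, top B: go to s0, push XB → (s0, yyyyy, XBX#)
  read y, top X: go to s0, push ε → (s0, yyyy, BX#)
  read y, top B: go to s0, push XB → (s0, yyy, XBX#)
  read y, top X: go to s0, push ε → (s0, yy, BX#)
  read y, top B: go to s0, push XB → (s0, y, XBX#)
  read y, top X: go to s0, push ε → (s0, ε, BX#)
All input consumed in state s0 with stack BX#.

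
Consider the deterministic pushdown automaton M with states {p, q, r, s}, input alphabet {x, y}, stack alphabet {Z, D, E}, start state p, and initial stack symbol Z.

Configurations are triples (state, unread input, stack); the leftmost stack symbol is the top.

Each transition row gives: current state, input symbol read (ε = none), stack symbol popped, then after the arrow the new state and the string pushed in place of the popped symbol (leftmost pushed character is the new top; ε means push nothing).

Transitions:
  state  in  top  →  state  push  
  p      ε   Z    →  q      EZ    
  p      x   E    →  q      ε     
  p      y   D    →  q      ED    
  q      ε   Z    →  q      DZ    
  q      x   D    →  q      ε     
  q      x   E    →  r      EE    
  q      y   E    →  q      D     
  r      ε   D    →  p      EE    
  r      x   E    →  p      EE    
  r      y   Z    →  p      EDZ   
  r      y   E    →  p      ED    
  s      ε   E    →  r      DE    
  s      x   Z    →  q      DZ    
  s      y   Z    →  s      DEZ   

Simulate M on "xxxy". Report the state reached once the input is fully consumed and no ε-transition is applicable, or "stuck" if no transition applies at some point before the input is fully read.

q

(p, xxxy, Z)
  ε-move, top Z: go to q, push EZ → (q, xxxy, EZ)
  read x, top E: go to r, push EE → (r, xxy, EEZ)
  read x, top E: go to p, push EE → (p, xy, EEEZ)
  read x, top E: go to q, push ε → (q, y, EEZ)
  read y, top E: go to q, push D → (q, ε, DEZ)
All input consumed; M is in state q.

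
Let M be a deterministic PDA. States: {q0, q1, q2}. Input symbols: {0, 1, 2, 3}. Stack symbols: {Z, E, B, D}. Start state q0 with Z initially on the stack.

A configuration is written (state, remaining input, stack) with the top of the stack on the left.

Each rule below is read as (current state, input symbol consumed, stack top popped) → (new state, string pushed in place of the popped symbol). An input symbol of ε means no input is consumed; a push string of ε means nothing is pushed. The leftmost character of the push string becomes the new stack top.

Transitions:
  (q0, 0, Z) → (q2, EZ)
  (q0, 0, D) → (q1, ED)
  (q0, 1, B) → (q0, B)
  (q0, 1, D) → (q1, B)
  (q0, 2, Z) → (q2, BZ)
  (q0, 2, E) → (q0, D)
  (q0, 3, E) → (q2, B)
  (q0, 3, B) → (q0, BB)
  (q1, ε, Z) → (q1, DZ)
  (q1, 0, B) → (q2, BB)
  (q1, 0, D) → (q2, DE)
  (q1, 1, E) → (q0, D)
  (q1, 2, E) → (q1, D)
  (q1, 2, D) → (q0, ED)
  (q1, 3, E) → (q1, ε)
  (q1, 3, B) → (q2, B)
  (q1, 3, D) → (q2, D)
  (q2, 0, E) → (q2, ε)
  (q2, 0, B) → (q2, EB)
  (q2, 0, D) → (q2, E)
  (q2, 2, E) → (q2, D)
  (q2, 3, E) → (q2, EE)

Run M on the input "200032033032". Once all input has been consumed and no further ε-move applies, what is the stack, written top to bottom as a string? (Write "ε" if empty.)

(q0, 200032033032, Z)
  read 2, top Z: go to q2, push BZ → (q2, 00032033032, BZ)
  read 0, top B: go to q2, push EB → (q2, 0032033032, EBZ)
  read 0, top E: go to q2, push ε → (q2, 032033032, BZ)
  read 0, top B: go to q2, push EB → (q2, 32033032, EBZ)
  read 3, top E: go to q2, push EE → (q2, 2033032, EEBZ)
  read 2, top E: go to q2, push D → (q2, 033032, DEBZ)
  read 0, top D: go to q2, push E → (q2, 33032, EEBZ)
  read 3, top E: go to q2, push EE → (q2, 3032, EEEBZ)
  read 3, top E: go to q2, push EE → (q2, 032, EEEEBZ)
  read 0, top E: go to q2, push ε → (q2, 32, EEEBZ)
  read 3, top E: go to q2, push EE → (q2, 2, EEEEBZ)
  read 2, top E: go to q2, push D → (q2, ε, DEEEBZ)
All input consumed in state q2 with stack DEEEBZ.

DEEEBZ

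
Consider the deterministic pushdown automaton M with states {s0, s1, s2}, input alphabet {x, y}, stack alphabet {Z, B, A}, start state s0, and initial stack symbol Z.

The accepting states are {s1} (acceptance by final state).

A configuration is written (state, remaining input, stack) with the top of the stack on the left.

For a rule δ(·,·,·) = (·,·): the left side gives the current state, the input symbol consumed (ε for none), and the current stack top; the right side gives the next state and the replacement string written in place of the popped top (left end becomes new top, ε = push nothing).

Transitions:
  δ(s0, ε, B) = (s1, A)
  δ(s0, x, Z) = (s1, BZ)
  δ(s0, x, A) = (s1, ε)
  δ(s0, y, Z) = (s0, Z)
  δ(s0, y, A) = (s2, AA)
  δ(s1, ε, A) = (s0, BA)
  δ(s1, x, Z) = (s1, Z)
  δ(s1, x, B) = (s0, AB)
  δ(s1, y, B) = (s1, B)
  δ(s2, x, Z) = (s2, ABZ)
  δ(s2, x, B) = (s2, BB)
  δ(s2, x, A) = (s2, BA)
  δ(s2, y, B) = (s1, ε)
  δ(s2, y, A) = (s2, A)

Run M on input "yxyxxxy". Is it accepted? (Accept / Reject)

Reject

(s0, yxyxxxy, Z)
  read y, top Z: go to s0, push Z → (s0, xyxxxy, Z)
  read x, top Z: go to s1, push BZ → (s1, yxxxy, BZ)
  read y, top B: go to s1, push B → (s1, xxxy, BZ)
  read x, top B: go to s0, push AB → (s0, xxy, ABZ)
  read x, top A: go to s1, push ε → (s1, xy, BZ)
  read x, top B: go to s0, push AB → (s0, y, ABZ)
  read y, top A: go to s2, push AA → (s2, ε, AABZ)
All input consumed; state s2 ∉ F and no further ε-move applies.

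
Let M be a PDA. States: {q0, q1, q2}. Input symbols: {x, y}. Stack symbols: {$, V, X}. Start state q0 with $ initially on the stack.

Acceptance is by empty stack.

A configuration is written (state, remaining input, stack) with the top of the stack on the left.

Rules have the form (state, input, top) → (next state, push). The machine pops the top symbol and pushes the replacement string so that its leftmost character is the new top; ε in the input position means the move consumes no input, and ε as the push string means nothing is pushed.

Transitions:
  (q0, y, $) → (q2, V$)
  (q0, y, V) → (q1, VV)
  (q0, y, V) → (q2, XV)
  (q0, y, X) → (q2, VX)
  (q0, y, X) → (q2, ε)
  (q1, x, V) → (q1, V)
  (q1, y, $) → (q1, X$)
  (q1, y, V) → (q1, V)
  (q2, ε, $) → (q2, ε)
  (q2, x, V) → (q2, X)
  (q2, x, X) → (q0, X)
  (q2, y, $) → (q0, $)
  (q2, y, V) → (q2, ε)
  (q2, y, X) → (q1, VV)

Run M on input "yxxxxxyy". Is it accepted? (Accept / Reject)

Reject

No computation consumes all input and empties the stack.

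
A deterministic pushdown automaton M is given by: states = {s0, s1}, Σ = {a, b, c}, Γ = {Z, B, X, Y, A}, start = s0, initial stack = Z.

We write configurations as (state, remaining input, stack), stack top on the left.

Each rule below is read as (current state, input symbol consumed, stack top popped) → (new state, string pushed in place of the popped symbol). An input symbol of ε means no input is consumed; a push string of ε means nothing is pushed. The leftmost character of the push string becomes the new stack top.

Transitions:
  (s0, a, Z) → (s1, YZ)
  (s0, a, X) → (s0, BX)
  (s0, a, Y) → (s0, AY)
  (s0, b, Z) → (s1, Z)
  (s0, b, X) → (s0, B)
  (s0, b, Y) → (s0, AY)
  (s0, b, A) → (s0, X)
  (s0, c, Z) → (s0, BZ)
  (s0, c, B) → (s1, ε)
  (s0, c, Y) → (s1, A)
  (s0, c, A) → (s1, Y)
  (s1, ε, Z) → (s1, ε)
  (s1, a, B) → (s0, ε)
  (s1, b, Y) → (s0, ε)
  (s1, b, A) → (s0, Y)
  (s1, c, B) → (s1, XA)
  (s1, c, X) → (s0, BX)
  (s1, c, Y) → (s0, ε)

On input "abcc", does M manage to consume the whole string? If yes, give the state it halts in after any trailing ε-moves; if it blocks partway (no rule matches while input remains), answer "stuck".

s1

(s0, abcc, Z)
  read a, top Z: go to s1, push YZ → (s1, bcc, YZ)
  read b, top Y: go to s0, push ε → (s0, cc, Z)
  read c, top Z: go to s0, push BZ → (s0, c, BZ)
  read c, top B: go to s1, push ε → (s1, ε, Z)
  ε-move, top Z: go to s1, push ε → (s1, ε, ε)
All input consumed; M is in state s1.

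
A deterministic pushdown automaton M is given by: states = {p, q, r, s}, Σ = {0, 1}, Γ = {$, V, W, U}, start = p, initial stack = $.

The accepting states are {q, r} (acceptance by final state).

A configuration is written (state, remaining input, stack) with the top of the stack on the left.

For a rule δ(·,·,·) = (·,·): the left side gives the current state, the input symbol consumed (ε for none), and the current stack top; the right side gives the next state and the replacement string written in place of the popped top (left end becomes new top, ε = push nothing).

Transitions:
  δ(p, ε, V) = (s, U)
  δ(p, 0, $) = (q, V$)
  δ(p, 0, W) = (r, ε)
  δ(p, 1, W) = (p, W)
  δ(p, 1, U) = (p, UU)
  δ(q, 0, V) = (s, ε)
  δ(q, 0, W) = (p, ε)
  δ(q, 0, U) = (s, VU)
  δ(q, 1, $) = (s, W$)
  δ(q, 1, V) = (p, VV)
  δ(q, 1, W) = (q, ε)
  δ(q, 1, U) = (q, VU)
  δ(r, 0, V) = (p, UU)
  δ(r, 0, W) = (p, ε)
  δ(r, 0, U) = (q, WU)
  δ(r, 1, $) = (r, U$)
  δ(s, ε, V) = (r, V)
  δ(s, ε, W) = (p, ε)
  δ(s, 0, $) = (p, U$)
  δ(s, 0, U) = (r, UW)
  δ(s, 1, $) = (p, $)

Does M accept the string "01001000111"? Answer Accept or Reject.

Reject

(p, 01001000111, $)
  read 0, top $: go to q, push V$ → (q, 1001000111, V$)
  read 1, top V: go to p, push VV → (p, 001000111, VV$)
  ε-move, top V: go to s, push U → (s, 001000111, UV$)
  read 0, top U: go to r, push UW → (r, 01000111, UWV$)
  read 0, top U: go to q, push WU → (q, 1000111, WUWV$)
  read 1, top W: go to q, push ε → (q, 000111, UWV$)
  read 0, top U: go to s, push VU → (s, 00111, VUWV$)
  ε-move, top V: go to r, push V → (r, 00111, VUWV$)
  read 0, top V: go to p, push UU → (p, 0111, UUUWV$)
No transition applies at (p, 0111, UUUWV$); input not fully consumed.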